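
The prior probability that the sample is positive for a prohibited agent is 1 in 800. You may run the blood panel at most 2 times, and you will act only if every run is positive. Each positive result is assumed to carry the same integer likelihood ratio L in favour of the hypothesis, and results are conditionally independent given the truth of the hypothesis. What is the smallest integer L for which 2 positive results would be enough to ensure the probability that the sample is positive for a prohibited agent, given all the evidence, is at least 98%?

198

Prior odds = 0.00125/0.99875 = 1/799.
Target odds = 0.98/0.02 = 49.
Need L² ≥ 49 ÷ (1/799) = 39151.
197² = 38809 < 39151 ≤ 39204 = 198², so L = 198.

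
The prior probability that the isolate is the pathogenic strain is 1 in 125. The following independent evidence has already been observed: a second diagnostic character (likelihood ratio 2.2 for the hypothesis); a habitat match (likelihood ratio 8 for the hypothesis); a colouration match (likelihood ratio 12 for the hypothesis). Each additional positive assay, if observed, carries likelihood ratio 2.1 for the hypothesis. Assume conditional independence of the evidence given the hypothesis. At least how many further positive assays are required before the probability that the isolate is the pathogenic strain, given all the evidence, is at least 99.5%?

7

Prior odds = 0.008/0.992 = 1/124.
Combined Bayes factor of the evidence already in hand = 2.2 × 8 × 12 = 211.2.
Odds after that evidence = (1/124) × 211.2 = 264/155.
Target odds = 0.995/0.005 = 199.
Need 2.1ⁿ ≥ 199 ÷ (264/155) = 30845/264.
2.1⁶ = 85766121/1000000 falls short of 30845/264 but 2.1⁷ ≈180.109 reaches it, so n = 7.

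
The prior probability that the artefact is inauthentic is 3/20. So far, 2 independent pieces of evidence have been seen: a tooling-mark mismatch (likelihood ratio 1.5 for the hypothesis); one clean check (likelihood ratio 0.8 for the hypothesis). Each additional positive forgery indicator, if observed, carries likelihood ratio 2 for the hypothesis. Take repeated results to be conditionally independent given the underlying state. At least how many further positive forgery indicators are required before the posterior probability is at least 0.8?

5

Prior odds = 0.15/0.85 = 3/17.
Combined Bayes factor of the evidence already in hand = 1.5 × 0.8 = 1.2.
Odds after that evidence = (3/17) × 1.2 = 18/85.
Target odds = 0.8/0.2 = 4.
Need 2ⁿ ≥ 4 ÷ (18/85) = 170/9.
2⁴ = 16 falls short of 170/9 but 2⁵ = 32 reaches it, so n = 5.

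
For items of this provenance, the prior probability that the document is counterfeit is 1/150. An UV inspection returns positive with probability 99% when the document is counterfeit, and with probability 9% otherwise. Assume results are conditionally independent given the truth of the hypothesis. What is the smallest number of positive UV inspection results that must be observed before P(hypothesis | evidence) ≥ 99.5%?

Prior odds = (1/150)/(149/150) = 1/149.
Likelihood ratio of a positive result = 0.99/0.09 = 11.
Target posterior odds = 0.995/0.005 = 199.
Require 11ⁿ ≥ 199 ÷ (1/149) = 29651.
11⁴ = 14641 falls short of 29651 but 11⁵ = 161051 reaches it, so n = 5.

5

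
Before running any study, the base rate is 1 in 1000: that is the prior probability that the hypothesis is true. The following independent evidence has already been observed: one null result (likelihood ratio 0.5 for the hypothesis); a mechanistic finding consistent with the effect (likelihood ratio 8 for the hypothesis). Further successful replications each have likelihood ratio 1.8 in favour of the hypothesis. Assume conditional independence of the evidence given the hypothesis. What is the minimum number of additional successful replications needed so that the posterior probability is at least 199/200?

Prior odds = 0.001/0.999 = 1/999.
Combined Bayes factor of the evidence already in hand = 0.5 × 8 = 4.
Odds after that evidence = (1/999) × 4 = 4/999.
Target odds = 0.995/0.005 = 199.
Need 1.8ⁿ ≥ 199 ÷ (4/999) = 49700.25.
1.8¹⁸ ≈39346.4 falls short of 49700.25 but 1.8¹⁹ ≈70823.5 reaches it, so n = 19.

19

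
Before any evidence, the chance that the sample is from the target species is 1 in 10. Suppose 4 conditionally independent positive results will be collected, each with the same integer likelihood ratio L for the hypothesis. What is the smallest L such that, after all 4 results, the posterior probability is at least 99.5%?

7

Prior odds = 0.1/0.9 = 1/9.
Target odds = 0.995/0.005 = 199.
Need L⁴ ≥ 199 ÷ (1/9) = 1791.
6⁴ = 1296 < 1791 ≤ 2401 = 7⁴, so L = 7.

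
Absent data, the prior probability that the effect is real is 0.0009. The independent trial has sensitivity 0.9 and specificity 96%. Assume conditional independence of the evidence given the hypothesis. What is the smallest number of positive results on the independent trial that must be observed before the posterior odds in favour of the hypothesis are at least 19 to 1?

4

Prior odds: 0.0009 ÷ 0.9991 = 9/9991.
False-positive rate = 1 − 0.96 = 0.04; likelihood ratio of a positive = 0.9/0.04 = 22.5.
Target odds = 19.
Require 22.5ⁿ ≥ 19 ÷ (9/9991) = 189829/9.
22.5³ = 11390.625 falls short of 189829/9 but 22.5⁴ = 256289.0625 reaches it, so n = 4.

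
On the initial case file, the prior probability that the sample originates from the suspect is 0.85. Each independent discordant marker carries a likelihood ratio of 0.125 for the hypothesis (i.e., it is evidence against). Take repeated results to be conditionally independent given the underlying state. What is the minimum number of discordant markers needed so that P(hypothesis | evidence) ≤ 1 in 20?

3

Prior odds = 0.85/0.15 = 17/3.
Likelihood ratio per discordant marker = 0.125.
Target odds: 0.05 ÷ 0.95 = 1/19.
Require 0.125ⁿ ≤ 1/19 ÷ (17/3) = 3/323.
0.125² = 0.015625 is still above 3/323 but 0.125³ = 0.001953125 is at or below it, so n = 3.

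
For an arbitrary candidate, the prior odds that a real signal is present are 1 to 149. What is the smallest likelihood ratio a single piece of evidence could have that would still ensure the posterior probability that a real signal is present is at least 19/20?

Prior odds = 1/149.
Target odds = 0.95/0.05 = 19.
Required Bayes factor = 19 ÷ (1/149) = 2831.

2831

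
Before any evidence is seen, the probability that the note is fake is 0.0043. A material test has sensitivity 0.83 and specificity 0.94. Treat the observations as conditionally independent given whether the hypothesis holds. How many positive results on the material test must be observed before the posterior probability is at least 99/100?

4

Prior odds: 0.0043 ÷ 0.9957 = 43/9957.
False-positive rate = 1 − 0.94 = 0.06; likelihood ratio of a positive = 0.83/0.06 = 83/6.
Target odds: 0.99 ÷ 0.01 = 99.
Need (43/9957) × (83/6)ⁿ ≥ 99, i.e. (83/6)ⁿ ≥ 985743/43.
(83/6)³ = 571787/216 falls short of 985743/43 but (83/6)⁴ = 47458321/1296 reaches it, so n = 4.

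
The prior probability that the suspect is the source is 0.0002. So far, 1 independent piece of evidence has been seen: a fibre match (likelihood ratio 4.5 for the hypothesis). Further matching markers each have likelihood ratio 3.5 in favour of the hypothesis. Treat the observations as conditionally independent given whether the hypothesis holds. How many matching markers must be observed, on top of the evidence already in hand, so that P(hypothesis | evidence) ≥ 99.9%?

12

Prior odds = 0.0002/0.9998 = 1/4999.
Bayes factor of the evidence already in hand = 4.5.
Odds after that evidence = (1/4999) × 4.5 = 9/9998.
Target odds = 0.999/0.001 = 999.
Need 3.5ⁿ ≥ 999 ÷ (9/9998) = 1109778.
3.5¹¹ ≈965492 falls short of 1109778 but 3.5¹² ≈3.37922e+06 reaches it, so n = 12.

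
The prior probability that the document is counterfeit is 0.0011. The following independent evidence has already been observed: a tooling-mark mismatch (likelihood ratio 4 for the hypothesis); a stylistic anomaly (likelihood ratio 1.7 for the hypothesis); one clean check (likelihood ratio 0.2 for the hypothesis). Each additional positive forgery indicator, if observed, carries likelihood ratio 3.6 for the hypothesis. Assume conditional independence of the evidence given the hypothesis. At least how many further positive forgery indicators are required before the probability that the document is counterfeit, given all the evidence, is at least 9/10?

7

Prior odds = 0.0011/0.9989 = 11/9989.
Combined Bayes factor of the evidence already in hand = 4 × 1.7 × 0.2 = 1.36.
Odds after that evidence = (11/9989) × 1.36 = 374/249725.
Target odds = 0.9/0.1 = 9.
Need 3.6ⁿ ≥ 9 ÷ (374/249725) = 2247525/374.
3.6⁶ = 34012224/15625 falls short of 2247525/374 but 3.6⁷ = 612220032/78125 reaches it, so n = 7.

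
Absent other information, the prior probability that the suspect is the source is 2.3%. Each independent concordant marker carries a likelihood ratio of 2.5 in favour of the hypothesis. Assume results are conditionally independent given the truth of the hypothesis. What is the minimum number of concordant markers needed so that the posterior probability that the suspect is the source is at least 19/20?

Prior odds: 0.023 ÷ 0.977 = 23/977.
Likelihood ratio per concordant marker = 2.5.
Target posterior odds = 0.95/0.05 = 19.
Need (23/977) × 2.5ⁿ ≥ 19, i.e. 2.5ⁿ ≥ 18563/23.
2.5⁷ = 610.3515625 falls short of 18563/23 but 2.5⁸ = 390625/256 reaches it, so n = 8.

8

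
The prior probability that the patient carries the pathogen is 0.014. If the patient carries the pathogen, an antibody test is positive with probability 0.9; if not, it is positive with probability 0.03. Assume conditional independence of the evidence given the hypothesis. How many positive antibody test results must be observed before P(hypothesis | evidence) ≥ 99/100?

Prior odds = 0.014/0.986 = 7/493.
Likelihood ratio of a positive = 0.9/0.03 = 30.
Target posterior odds = 0.99/0.01 = 99.
Need (7/493) × 30ⁿ ≥ 99, i.e. 30ⁿ ≥ 48807/7.
30² = 900 falls short of 48807/7 but 30³ = 27000 reaches it, so n = 3.

3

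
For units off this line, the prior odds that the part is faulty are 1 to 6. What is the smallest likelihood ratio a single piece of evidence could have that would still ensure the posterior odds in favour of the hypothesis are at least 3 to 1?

18

Prior odds = 1/6.
Target odds = 3.
Required Bayes factor = 3 ÷ (1/6) = 18.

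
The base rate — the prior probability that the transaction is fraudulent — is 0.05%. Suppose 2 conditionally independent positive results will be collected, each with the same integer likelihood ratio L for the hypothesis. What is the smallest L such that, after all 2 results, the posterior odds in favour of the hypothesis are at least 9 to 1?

135

Prior odds = 0.0005/0.9995 = 1/1999.
Target odds = 9.
Need L² ≥ 9 ÷ (1/1999) = 17991.
134² = 17956 < 17991 ≤ 18225 = 135², so L = 135.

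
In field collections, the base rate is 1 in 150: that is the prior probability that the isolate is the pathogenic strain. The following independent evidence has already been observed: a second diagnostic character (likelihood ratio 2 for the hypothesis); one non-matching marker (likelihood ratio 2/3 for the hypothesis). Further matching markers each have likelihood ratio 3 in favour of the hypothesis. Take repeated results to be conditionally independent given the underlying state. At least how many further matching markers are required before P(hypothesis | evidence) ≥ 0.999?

11

Prior odds = (1/150)/(149/150) = 1/149.
Combined Bayes factor of the evidence already in hand = 2 × (2/3) = 4/3.
Odds after that evidence = (1/149) × 4/3 = 4/447.
Target odds = 0.999/0.001 = 999.
Need 3ⁿ ≥ 999 ÷ (4/447) = 111638.25.
3¹⁰ = 59049 falls short of 111638.25 but 3¹¹ = 177147 reaches it, so n = 11.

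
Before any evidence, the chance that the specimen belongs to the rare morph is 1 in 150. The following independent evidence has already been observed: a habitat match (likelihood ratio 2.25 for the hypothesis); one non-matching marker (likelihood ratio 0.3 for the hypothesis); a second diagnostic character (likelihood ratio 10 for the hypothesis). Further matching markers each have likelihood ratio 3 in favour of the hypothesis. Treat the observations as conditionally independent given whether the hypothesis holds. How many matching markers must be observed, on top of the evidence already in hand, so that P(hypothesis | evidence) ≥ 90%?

Prior odds = (1/150)/(149/150) = 1/149.
Combined Bayes factor of the evidence already in hand = 2.25 × 0.3 × 10 = 6.75.
Odds after that evidence = (1/149) × 6.75 = 27/596.
Target odds = 0.9/0.1 = 9.
Need 3ⁿ ≥ 9 ÷ (27/596) = 596/3.
3⁴ = 81 falls short of 596/3 but 3⁵ = 243 reaches it, so n = 5.

5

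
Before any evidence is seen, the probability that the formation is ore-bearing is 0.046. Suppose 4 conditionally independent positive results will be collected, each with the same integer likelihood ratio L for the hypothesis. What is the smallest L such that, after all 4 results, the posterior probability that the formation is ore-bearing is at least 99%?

Prior odds = 0.046/0.954 = 23/477.
Target odds = 0.99/0.01 = 99.
Need L⁴ ≥ 99 ÷ (23/477) = 47223/23.
6⁴ = 1296 < 47223/23 ≤ 2401 = 7⁴, so L = 7.

7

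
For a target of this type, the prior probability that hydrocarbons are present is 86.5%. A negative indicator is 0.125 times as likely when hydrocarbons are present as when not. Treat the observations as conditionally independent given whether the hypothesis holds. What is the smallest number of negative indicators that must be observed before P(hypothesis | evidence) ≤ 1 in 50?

Prior odds: 0.865 ÷ 0.135 = 173/27.
Likelihood ratio per negative indicator = 0.125.
Target odds: 0.02 ÷ 0.98 = 1/49.
Require 0.125ⁿ ≤ 1/49 ÷ (173/27) = 27/8477.
0.125² = 0.015625 is still above 27/8477 but 0.125³ = 0.001953125 is at or below it, so n = 3.

3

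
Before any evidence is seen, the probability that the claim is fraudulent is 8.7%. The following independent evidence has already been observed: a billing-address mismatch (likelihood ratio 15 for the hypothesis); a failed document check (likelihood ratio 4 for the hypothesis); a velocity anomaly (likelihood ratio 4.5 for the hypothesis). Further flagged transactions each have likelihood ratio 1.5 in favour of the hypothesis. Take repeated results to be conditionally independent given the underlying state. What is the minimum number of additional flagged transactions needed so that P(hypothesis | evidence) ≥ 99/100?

4

Prior odds = 0.087/0.913 = 87/913.
Combined Bayes factor of the evidence already in hand = 15 × 4 × 4.5 = 270.
Odds after that evidence = (87/913) × 270 = 23490/913.
Target odds = 0.99/0.01 = 99.
Need 1.5ⁿ ≥ 99 ÷ (23490/913) = 10043/2610.
1.5³ = 3.375 falls short of 10043/2610 but 1.5⁴ = 5.0625 reaches it, so n = 4.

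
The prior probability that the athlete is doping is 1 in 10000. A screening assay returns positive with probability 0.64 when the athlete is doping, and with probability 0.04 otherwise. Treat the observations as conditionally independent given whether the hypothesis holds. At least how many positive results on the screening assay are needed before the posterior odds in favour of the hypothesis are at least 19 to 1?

Prior odds: 0.0001 ÷ 0.9999 = 1/9999.
Likelihood ratio of a positive result = 0.64/0.04 = 16.
Target odds = 19.
Require 16ⁿ ≥ 19 ÷ (1/9999) = 189981.
16⁴ = 65536 falls short of 189981 but 16⁵ = 1048576 reaches it, so n = 5.

5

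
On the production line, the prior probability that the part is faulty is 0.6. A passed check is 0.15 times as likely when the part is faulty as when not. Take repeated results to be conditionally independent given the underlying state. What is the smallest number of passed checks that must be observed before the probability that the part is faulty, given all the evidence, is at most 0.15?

Prior odds = 0.6/0.4 = 1.5.
Likelihood ratio per passed check = 0.15.
Target odds: 0.15 ÷ 0.85 = 3/17.
Need 1.5 × 0.15ⁿ ≤ 3/17, i.e. 0.15ⁿ ≤ 2/17.
0.15¹ = 0.15 is still above 2/17 but 0.15² = 0.0225 is at or below it, so n = 2.

2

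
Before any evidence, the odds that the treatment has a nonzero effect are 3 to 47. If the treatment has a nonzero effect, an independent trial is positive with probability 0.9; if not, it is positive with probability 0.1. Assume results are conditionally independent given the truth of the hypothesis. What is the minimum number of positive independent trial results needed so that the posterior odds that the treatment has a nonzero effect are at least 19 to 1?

3

Prior odds = 3/47.
Likelihood ratio of a positive = 0.9/0.1 = 9.
Target odds = 19.
Need (3/47) × 9ⁿ ≥ 19, i.e. 9ⁿ ≥ 893/3.
9² = 81 falls short of 893/3 but 9³ = 729 reaches it, so n = 3.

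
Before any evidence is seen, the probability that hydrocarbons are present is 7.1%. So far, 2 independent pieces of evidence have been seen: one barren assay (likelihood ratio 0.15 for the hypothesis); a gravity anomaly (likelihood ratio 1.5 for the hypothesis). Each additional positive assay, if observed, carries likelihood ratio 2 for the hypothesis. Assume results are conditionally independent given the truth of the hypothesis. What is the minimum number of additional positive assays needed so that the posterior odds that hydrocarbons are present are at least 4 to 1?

Prior odds = 0.071/0.929 = 71/929.
Combined Bayes factor of the evidence already in hand = 0.15 × 1.5 = 0.225.
Odds after that evidence = (71/929) × 0.225 = 639/37160.
Target odds = 4.
Need 2ⁿ ≥ 4 ÷ (639/37160) = 148640/639.
2⁷ = 128 falls short of 148640/639 but 2⁸ = 256 reaches it, so n = 8.

8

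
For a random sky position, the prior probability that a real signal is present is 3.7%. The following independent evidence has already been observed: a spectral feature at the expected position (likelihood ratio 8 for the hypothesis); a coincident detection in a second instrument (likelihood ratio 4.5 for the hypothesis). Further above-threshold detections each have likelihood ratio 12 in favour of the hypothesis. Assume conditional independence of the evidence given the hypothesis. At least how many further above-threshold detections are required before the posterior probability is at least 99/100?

2

Prior odds = 0.037/0.963 = 37/963.
Combined Bayes factor of the evidence already in hand = 8 × 4.5 = 36.
Odds after that evidence = (37/963) × 36 = 148/107.
Target odds = 0.99/0.01 = 99.
Need 12ⁿ ≥ 99 ÷ (148/107) = 10593/148.
12¹ = 12 falls short of 10593/148 but 12² = 144 reaches it, so n = 2.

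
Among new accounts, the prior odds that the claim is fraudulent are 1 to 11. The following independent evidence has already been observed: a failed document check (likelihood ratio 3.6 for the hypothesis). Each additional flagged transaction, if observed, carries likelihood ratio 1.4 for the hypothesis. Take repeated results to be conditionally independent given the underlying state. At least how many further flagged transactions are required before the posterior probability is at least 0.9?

10

Prior odds = 1/11.
Bayes factor of the evidence already in hand = 3.6.
Odds after that evidence = (1/11) × 3.6 = 18/55.
Target odds = 0.9/0.1 = 9.
Need 1.4ⁿ ≥ 9 ÷ (18/55) = 27.5.
1.4⁹ = 40353607/1953125 falls short of 27.5 but 1.4¹⁰ = 282475249/9765625 reaches it, so n = 10.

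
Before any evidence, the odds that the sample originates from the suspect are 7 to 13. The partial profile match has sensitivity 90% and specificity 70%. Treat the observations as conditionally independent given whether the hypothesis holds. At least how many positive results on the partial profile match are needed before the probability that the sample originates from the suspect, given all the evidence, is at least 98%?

5

Prior odds = 7/13.
False-positive rate = 1 − 0.7 = 0.3; likelihood ratio of a positive = 0.9/0.3 = 3.
Target odds: 0.98 ÷ 0.02 = 49.
Need (7/13) × 3ⁿ ≥ 49, i.e. 3ⁿ ≥ 91.
3⁴ = 81 falls short of 91 but 3⁵ = 243 reaches it, so n = 5.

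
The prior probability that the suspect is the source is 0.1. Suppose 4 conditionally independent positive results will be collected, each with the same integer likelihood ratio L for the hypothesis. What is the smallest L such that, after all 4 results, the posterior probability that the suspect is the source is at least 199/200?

7

Prior odds = 0.1/0.9 = 1/9.
Target odds = 0.995/0.005 = 199.
Need L⁴ ≥ 199 ÷ (1/9) = 1791.
6⁴ = 1296 < 1791 ≤ 2401 = 7⁴, so L = 7.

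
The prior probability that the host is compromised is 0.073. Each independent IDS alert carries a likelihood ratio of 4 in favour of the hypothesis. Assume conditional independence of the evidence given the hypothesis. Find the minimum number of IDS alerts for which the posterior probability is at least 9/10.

4

Prior odds: 0.073 ÷ 0.927 = 73/927.
Likelihood ratio per IDS alert = 4.
Target odds: 0.9 ÷ 0.1 = 9.
Require 4ⁿ ≥ 9 ÷ (73/927) = 8343/73.
4³ = 64 falls short of 8343/73 but 4⁴ = 256 reaches it, so n = 4.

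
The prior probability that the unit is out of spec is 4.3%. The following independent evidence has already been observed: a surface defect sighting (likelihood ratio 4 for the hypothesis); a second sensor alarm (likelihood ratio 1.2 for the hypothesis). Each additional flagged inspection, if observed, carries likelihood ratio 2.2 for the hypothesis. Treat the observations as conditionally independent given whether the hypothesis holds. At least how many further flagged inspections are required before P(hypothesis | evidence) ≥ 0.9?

Prior odds = 0.043/0.957 = 43/957.
Combined Bayes factor of the evidence already in hand = 4 × 1.2 = 4.8.
Odds after that evidence = (43/957) × 4.8 = 344/1595.
Target odds = 0.9/0.1 = 9.
Need 2.2ⁿ ≥ 9 ÷ (344/1595) = 14355/344.
2.2⁴ = 23.4256 falls short of 14355/344 but 2.2⁵ = 51.53632 reaches it, so n = 5.

5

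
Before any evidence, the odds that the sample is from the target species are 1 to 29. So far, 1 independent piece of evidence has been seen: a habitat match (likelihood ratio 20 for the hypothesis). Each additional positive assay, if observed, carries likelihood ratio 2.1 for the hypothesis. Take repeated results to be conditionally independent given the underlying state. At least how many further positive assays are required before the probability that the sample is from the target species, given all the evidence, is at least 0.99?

7

Prior odds = 1/29.
Bayes factor of the evidence already in hand = 20.
Odds after that evidence = (1/29) × 20 = 20/29.
Target odds = 0.99/0.01 = 99.
Need 2.1ⁿ ≥ 99 ÷ (20/29) = 143.55.
2.1⁶ = 85766121/1000000 falls short of 143.55 but 2.1⁷ ≈180.109 reaches it, so n = 7.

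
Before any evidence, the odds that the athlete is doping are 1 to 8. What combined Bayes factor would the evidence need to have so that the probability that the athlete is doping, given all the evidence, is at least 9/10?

Prior odds = 0.125.
Target odds = 0.9/0.1 = 9.
Required Bayes factor = 9 ÷ 0.125 = 72.

72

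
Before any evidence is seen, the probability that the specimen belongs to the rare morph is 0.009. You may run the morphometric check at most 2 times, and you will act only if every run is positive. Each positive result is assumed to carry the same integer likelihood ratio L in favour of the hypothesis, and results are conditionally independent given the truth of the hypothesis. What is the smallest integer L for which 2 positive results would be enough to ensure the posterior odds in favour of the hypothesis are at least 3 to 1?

Prior odds = 0.009/0.991 = 9/991.
Target odds = 3.
Need L² ≥ 3 ÷ (9/991) = 991/3.
18² = 324 < 991/3 ≤ 361 = 19², so L = 19.

19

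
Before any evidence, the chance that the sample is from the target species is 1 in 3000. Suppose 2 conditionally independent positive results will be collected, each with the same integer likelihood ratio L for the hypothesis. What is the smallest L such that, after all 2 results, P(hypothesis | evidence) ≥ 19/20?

Prior odds = (1/3000)/(2999/3000) = 1/2999.
Target odds = 0.95/0.05 = 19.
Need L² ≥ 19 ÷ (1/2999) = 56981.
238² = 56644 < 56981 ≤ 57121 = 239², so L = 239.

239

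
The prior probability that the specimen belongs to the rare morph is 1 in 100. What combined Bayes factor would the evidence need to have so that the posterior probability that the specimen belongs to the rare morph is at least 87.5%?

Prior odds = 0.01/0.99 = 1/99.
Target odds = 0.875/0.125 = 7.
Required Bayes factor = 7 ÷ (1/99) = 693.

693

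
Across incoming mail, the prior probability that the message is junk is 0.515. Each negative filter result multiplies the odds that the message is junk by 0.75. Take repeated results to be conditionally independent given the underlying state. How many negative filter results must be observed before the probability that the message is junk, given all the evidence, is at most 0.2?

6

Prior odds: 0.515 ÷ 0.485 = 103/97.
Likelihood ratio per negative filter result = 0.75.
Target odds: 0.2 ÷ 0.8 = 0.25.
Require 0.75ⁿ ≤ 0.25 ÷ (103/97) = 97/412.
0.75⁵ = 243/1024 is still above 97/412 but 0.75⁶ = 729/4096 is at or below it, so n = 6.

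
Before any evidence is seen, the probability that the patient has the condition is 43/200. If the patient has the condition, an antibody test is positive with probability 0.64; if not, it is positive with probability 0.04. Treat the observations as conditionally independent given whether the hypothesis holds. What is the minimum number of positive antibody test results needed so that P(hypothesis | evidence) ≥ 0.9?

Prior odds: 0.215 ÷ 0.785 = 43/157.
Likelihood ratio of a positive = 0.64/0.04 = 16.
Target odds: 0.9 ÷ 0.1 = 9.
Need (43/157) × 16ⁿ ≥ 9, i.e. 16ⁿ ≥ 1413/43.
16¹ = 16 falls short of 1413/43 but 16² = 256 reaches it, so n = 2.

2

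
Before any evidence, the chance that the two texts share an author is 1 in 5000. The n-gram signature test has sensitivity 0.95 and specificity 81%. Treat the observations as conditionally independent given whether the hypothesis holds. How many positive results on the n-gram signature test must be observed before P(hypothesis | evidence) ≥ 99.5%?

9

Prior odds: 0.0002 ÷ 0.9998 = 1/4999.
False-positive rate = 1 − 0.81 = 0.19; likelihood ratio of a positive = 0.95/0.19 = 5.
Target posterior odds = 0.995/0.005 = 199.
Require 5ⁿ ≥ 199 ÷ (1/4999) = 994801.
5⁸ = 390625 falls short of 994801 but 5⁹ = 1953125 reaches it, so n = 9.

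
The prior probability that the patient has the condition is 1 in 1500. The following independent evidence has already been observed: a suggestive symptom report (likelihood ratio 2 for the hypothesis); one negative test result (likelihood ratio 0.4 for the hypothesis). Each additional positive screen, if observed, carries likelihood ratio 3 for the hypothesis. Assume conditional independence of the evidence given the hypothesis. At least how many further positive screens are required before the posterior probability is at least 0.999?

14

Prior odds = (1/1500)/(1499/1500) = 1/1499.
Combined Bayes factor of the evidence already in hand = 2 × 0.4 = 0.8.
Odds after that evidence = (1/1499) × 0.8 = 4/7495.
Target odds = 0.999/0.001 = 999.
Need 3ⁿ ≥ 999 ÷ (4/7495) = 1871876.25.
3¹³ = 1594323 falls short of 1871876.25 but 3¹⁴ = 4782969 reaches it, so n = 14.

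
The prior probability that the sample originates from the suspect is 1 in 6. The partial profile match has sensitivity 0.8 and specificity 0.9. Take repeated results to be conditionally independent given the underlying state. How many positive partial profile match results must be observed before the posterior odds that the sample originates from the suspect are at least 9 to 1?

Prior odds = (1/6)/(5/6) = 0.2.
False-positive rate = 1 − 0.9 = 0.1; likelihood ratio of a positive = 0.8/0.1 = 8.
Target odds = 9.
Need 0.2 × 8ⁿ ≥ 9, i.e. 8ⁿ ≥ 45.
8¹ = 8 falls short of 45 but 8² = 64 reaches it, so n = 2.

2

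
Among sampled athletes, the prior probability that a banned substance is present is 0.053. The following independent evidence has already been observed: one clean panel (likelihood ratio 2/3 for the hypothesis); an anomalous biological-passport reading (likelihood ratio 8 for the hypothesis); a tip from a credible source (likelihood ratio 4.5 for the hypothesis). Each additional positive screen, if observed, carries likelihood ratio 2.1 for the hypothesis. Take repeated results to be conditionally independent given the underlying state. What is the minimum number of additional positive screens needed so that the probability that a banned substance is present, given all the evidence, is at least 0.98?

5

Prior odds = 0.053/0.947 = 53/947.
Combined Bayes factor of the evidence already in hand = (2/3) × 8 × 4.5 = 24.
Odds after that evidence = (53/947) × 24 = 1272/947.
Target odds = 0.98/0.02 = 49.
Need 2.1ⁿ ≥ 49 ÷ (1272/947) = 46403/1272.
2.1⁴ = 19.4481 falls short of 46403/1272 but 2.1⁵ = 4084101/100000 reaches it, so n = 5.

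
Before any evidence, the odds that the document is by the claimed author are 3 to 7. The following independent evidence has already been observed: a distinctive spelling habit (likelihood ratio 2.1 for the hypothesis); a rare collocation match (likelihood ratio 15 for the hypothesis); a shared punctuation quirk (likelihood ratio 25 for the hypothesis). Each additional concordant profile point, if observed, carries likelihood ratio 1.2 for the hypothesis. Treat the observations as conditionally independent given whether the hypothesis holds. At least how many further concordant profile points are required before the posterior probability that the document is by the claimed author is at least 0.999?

Prior odds = 3/7.
Combined Bayes factor of the evidence already in hand = 2.1 × 15 × 25 = 787.5.
Odds after that evidence = (3/7) × 787.5 = 337.5.
Target odds = 0.999/0.001 = 999.
Need 1.2ⁿ ≥ 999 ÷ 337.5 = 2.96.
1.2⁵ = 2.48832 falls short of 2.96 but 1.2⁶ = 46656/15625 reaches it, so n = 6.

6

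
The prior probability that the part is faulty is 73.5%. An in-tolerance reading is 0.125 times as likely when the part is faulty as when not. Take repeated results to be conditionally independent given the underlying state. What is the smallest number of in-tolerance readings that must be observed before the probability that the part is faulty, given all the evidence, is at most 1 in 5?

2

Prior odds = 0.735/0.265 = 147/53.
Likelihood ratio per in-tolerance reading = 0.125.
Target posterior odds = 0.2/0.8 = 0.25.
Require 0.125ⁿ ≤ 0.25 ÷ (147/53) = 53/588.
0.125¹ = 0.125 is still above 53/588 but 0.125² = 0.015625 is at or below it, so n = 2.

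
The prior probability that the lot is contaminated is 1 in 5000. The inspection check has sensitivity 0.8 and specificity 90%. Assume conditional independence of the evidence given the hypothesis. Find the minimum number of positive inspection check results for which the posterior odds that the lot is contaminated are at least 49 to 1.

Prior odds: 0.0002 ÷ 0.9998 = 1/4999.
False-positive rate = 1 − 0.9 = 0.1; likelihood ratio of a positive = 0.8/0.1 = 8.
Target odds = 49.
Need (1/4999) × 8ⁿ ≥ 49, i.e. 8ⁿ ≥ 244951.
8⁵ = 32768 falls short of 244951 but 8⁶ = 262144 reaches it, so n = 6.

6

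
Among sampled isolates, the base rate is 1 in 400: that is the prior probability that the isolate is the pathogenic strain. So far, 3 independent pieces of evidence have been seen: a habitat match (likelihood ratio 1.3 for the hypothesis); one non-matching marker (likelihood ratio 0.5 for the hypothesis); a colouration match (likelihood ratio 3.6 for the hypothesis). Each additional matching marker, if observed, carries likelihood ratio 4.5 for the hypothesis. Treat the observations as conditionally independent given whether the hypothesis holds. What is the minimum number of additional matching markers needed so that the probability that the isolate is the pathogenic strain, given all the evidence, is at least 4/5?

Prior odds = 0.0025/0.9975 = 1/399.
Combined Bayes factor of the evidence already in hand = 1.3 × 0.5 × 3.6 = 2.34.
Odds after that evidence = (1/399) × 2.34 = 39/6650.
Target odds = 0.8/0.2 = 4.
Need 4.5ⁿ ≥ 4 ÷ (39/6650) = 26600/39.
4.5⁴ = 410.0625 falls short of 26600/39 but 4.5⁵ = 1845.28125 reaches it, so n = 5.

5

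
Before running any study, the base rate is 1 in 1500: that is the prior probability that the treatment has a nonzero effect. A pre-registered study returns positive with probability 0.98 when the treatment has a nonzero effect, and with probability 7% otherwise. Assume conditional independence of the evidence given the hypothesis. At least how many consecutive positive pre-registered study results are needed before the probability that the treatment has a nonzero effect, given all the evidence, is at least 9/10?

4

Prior odds = (1/1500)/(1499/1500) = 1/1499.
Likelihood ratio of a positive result = 0.98/0.07 = 14.
Target odds: 0.9 ÷ 0.1 = 9.
Require 14ⁿ ≥ 9 ÷ (1/1499) = 13491.
14³ = 2744 falls short of 13491 but 14⁴ = 38416 reaches it, so n = 4.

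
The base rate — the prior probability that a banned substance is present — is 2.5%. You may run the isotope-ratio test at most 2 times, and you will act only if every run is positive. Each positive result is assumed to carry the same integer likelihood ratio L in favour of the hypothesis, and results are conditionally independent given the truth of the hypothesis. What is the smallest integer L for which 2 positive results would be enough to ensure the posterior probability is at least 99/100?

Prior odds = 0.025/0.975 = 1/39.
Target odds = 0.99/0.01 = 99.
Need L² ≥ 99 ÷ (1/39) = 3861.
62² = 3844 < 3861 ≤ 3969 = 63², so L = 63.

63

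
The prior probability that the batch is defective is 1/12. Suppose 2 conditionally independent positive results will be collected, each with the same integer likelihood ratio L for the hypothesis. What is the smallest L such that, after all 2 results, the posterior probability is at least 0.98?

Prior odds = (1/12)/(11/12) = 1/11.
Target odds = 0.98/0.02 = 49.
Need L² ≥ 49 ÷ (1/11) = 539.
23² = 529 < 539 ≤ 576 = 24², so L = 24.

24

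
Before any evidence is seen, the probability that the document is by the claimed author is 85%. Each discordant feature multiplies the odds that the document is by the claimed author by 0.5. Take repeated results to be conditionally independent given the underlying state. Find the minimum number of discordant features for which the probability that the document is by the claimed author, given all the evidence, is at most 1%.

10

Prior odds = 0.85/0.15 = 17/3.
Likelihood ratio per discordant feature = 0.5.
Target odds: 0.01 ÷ 0.99 = 1/99.
Require 0.5ⁿ ≤ 1/99 ÷ (17/3) = 1/561.
0.5⁹ = 0.001953125 is still above 1/561 but 0.5¹⁰ = 1/1024 is at or below it, so n = 10.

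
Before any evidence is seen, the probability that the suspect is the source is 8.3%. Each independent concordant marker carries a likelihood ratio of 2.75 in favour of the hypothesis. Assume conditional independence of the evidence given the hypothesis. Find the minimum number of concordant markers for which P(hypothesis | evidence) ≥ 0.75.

Prior odds = 0.083/0.917 = 83/917.
Likelihood ratio per concordant marker = 2.75.
Target odds: 0.75 ÷ 0.25 = 3.
Require 2.75ⁿ ≥ 3 ÷ (83/917) = 2751/83.
2.75³ = 20.796875 falls short of 2751/83 but 2.75⁴ = 57.19140625 reaches it, so n = 4.

4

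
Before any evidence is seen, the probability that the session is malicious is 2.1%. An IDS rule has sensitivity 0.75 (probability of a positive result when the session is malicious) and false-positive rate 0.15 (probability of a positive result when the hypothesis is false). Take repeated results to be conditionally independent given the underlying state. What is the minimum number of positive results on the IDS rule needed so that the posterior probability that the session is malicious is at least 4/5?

4

Prior odds: 0.021 ÷ 0.979 = 21/979.
Likelihood ratio of a positive result = 0.75/0.15 = 5.
Target odds: 0.8 ÷ 0.2 = 4.
Need (21/979) × 5ⁿ ≥ 4, i.e. 5ⁿ ≥ 3916/21.
5³ = 125 falls short of 3916/21 but 5⁴ = 625 reaches it, so n = 4.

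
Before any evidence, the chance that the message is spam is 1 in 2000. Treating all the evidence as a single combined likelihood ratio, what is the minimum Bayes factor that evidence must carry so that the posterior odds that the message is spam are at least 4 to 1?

Prior odds = 0.0005/0.9995 = 1/1999.
Target odds = 4.
Required Bayes factor = 4 ÷ (1/1999) = 7996.

7996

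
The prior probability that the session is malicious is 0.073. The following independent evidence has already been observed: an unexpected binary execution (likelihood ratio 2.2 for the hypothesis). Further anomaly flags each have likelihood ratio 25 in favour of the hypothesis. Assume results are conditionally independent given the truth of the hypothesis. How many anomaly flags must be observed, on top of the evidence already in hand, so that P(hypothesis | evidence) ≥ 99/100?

Prior odds = 0.073/0.927 = 73/927.
Bayes factor of the evidence already in hand = 2.2.
Odds after that evidence = (73/927) × 2.2 = 803/4635.
Target odds = 0.99/0.01 = 99.
Need 25ⁿ ≥ 99 ÷ (803/4635) = 41715/73.
25¹ = 25 falls short of 41715/73 but 25² = 625 reaches it, so n = 2.

2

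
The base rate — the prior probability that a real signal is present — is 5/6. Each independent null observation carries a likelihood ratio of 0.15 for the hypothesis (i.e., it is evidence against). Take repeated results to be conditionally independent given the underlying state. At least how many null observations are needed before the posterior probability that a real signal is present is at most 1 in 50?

3

Prior odds: (5/6) ÷ (1/6) = 5.
Likelihood ratio per null observation = 0.15.
Target odds: 0.02 ÷ 0.98 = 1/49.
Require 0.15ⁿ ≤ 1/49 ÷ 5 = 1/245.
0.15² = 0.0225 is still above 1/245 but 0.15³ = 0.003375 is at or below it, so n = 3.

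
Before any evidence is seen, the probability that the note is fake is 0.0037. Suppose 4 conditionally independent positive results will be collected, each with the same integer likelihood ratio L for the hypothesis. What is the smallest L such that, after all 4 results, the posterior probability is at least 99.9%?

Prior odds = 0.0037/0.9963 = 37/9963.
Target odds = 0.999/0.001 = 999.
Need L⁴ ≥ 999 ÷ (37/9963) = 269001.
22⁴ = 234256 < 269001 ≤ 279841 = 23⁴, so L = 23.

23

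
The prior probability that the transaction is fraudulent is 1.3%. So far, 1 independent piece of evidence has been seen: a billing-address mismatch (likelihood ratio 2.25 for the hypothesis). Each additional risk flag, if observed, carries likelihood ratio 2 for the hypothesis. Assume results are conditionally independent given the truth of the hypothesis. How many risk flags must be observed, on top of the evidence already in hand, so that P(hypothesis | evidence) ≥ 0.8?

8

Prior odds = 0.013/0.987 = 13/987.
Bayes factor of the evidence already in hand = 2.25.
Odds after that evidence = (13/987) × 2.25 = 39/1316.
Target odds = 0.8/0.2 = 4.
Need 2ⁿ ≥ 4 ÷ (39/1316) = 5264/39.
2⁷ = 128 falls short of 5264/39 but 2⁸ = 256 reaches it, so n = 8.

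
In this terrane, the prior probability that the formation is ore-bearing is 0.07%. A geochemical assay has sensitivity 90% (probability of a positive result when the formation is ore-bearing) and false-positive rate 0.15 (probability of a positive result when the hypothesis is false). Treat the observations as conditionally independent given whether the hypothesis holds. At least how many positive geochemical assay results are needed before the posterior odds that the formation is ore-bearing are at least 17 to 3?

6

Prior odds: 0.0007 ÷ 0.9993 = 7/9993.
Likelihood ratio of a positive result = 0.9/0.15 = 6.
Target odds = 17/3.
Require 6ⁿ ≥ 17/3 ÷ (7/9993) = 56627/7.
6⁵ = 7776 falls short of 56627/7 but 6⁶ = 46656 reaches it, so n = 6.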